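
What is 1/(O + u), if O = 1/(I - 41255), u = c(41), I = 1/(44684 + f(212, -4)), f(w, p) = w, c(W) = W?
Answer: 1852184479/75939518743 ≈ 0.024390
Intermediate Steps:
I = 1/44896 (I = 1/(44684 + 212) = 1/44896 ≈ 2.2274e-5)
u = 41
O = -44896/1852184479 (O = 1/(1/44896 - 41255) = 1/(-1852184479/44896) = -44896/1852184479 ≈ -2.4239e-5)
1/(O + u) = 1/(-44896/1852184479 + 41) = 1/(75939518743/1852184479) = 1852184479/75939518743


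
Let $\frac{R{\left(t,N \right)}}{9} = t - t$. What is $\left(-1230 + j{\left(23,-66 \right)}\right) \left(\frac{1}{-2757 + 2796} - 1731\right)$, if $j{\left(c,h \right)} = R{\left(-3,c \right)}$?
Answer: $\frac{27678280}{13} \approx 2.1291 \cdot 10^{6}$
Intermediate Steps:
$R{\left(t,N \right)} = 0$ ($R{\left(t,N \right)} = 9 \left(t - t\right) = 9 \cdot 0 = 0$)
$j{\left(c,h \right)} = 0$
$\left(-1230 + j{\left(23,-66 \right)}\right) \left(\frac{1}{-2757 + 2796} - 1731\right) = \left(-1230 + 0\right) \left(\frac{1}{-2757 + 2796} - 1731\right) = - 1230 \left(\frac{1}{39} - 1731\right) = \left(-1230\right) \left(- \frac{67508}{39}\right) = \frac{27678280}{13}$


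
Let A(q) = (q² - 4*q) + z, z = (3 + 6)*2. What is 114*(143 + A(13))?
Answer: 31692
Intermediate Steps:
z = 18 (z = 9*2 = 18)
A(q) = 18 + q² - 4*q (A(q) = (q² - 4*q) + 18 = 18 + q² - 4*q)
114*(143 + A(13)) = 114*(143 + (18 + 13² - 4*13)) = 114*(143 + (18 + 169 - 52)) = 114*(143 + 135) = 114*278 = 31692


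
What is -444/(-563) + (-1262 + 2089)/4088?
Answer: 2280673/2301544 ≈ 0.99093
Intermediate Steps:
-444/(-563) + (-1262 + 2089)/4088 = -444*(-1/563) + 827*(1/4088) = 444/563 + 827/4088 = 2280673/2301544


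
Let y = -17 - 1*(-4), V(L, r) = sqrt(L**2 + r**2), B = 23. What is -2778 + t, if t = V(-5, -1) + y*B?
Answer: -3077 + sqrt(26) ≈ -3071.9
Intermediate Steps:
y = -13 (y = -17 + 4 = -13)
t = -299 + sqrt(26) (t = sqrt((-5)**2 + (-1)**2) - 13*23 = sqrt(25 + 1) - 299 = sqrt(26) - 299 = -299 + sqrt(26) ≈ -293.90)
-2778 + t = -2778 + (-299 + sqrt(26)) = -3077 + sqrt(26)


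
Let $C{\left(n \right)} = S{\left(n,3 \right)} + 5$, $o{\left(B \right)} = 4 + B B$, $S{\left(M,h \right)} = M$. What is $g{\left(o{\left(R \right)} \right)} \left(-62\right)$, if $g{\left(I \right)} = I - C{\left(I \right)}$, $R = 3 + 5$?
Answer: $310$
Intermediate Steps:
$R = 8$
$o{\left(B \right)} = 4 + B^{2}$
$C{\left(n \right)} = 5 + n$ ($C{\left(n \right)} = n + 5 = 5 + n$)
$g{\left(I \right)} = -5$ ($g{\left(I \right)} = I - \left(5 + I\right) = -5$)
$g{\left(o{\left(R \right)} \right)} \left(-62\right) = \left(-5\right) \left(-62\right) = 310$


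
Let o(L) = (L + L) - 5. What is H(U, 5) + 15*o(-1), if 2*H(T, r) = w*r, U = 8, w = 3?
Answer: -195/2 ≈ -97.500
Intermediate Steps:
H(T, r) = 3*r/2 (H(T, r) = (3*r)/2 = 3*r/2)
o(L) = -5 + 2*L (o(L) = 2*L - 5 = -5 + 2*L)
H(U, 5) + 15*o(-1) = (3/2)*5 + 15*(-5 + 2*(-1)) = 15/2 + 15*(-5 - 2) = 15/2 + 15*(-7) = 15/2 - 105 = -195/2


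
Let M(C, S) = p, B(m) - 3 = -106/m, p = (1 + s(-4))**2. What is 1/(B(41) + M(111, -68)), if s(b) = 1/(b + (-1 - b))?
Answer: 41/17 ≈ 2.4118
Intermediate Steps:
s(b) = -1 (s(b) = 1/(-1) = -1)
p = 0 (p = (1 - 1)**2 = 0**2 = 0)
B(m) = 3 - 106/m
M(C, S) = 0
1/(B(41) + M(111, -68)) = 1/((3 - 106/41) + 0) = 1/(17/41 + 0) = 1/(17/41) = 41/17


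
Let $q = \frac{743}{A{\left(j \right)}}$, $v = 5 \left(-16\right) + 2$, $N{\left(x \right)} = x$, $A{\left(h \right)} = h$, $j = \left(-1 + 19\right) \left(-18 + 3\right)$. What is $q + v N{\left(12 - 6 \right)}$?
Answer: $- \frac{127103}{270} \approx -470.75$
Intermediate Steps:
$j = -270$ ($j = 18 \left(-15\right) = -270$)
$v = -78$ ($v = -80 + 2 = -78$)
$q = - \frac{743}{270}$ ($q = \frac{743}{-270} = 743 \left(- \frac{1}{270}\right) = - \frac{743}{270} \approx -2.7519$)
$q + v N{\left(12 - 6 \right)} = - \frac{743}{270} - 78 \left(12 - 6\right) = - \frac{743}{270} - 468 = - \frac{127103}{270}$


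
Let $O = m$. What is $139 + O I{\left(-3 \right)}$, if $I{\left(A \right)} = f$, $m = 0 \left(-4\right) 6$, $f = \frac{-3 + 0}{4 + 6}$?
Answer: $139$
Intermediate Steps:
$f = - \frac{3}{10} \approx -0.3$
$m = 0$ ($m = 0 \cdot 6 = 0$)
$I{\left(A \right)} = - \frac{3}{10}$
$O = 0$
$139 + O I{\left(-3 \right)} = 139 + 0 \left(- \frac{3}{10}\right) = 139 + 0 = 139$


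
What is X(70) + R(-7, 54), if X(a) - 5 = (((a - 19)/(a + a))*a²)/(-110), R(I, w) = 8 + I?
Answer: -225/22 ≈ -10.227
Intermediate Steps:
X(a) = 5 - a*(-19 + a)/220 (X(a) = 5 + (((a - 19)/(a + a))*a²)/(-110) = 5 + (((-19 + a)/((2*a)))*a²)*(-1/110) = 5 + (((-19 + a)*(1/(2*a)))*a²)*(-1/110) = 5 + (((-19 + a)/(2*a))*a²)*(-1/110) = 5 + (a*(-19 + a)/2)*(-1/110) = 5 - a*(-19 + a)/220)
X(70) + R(-7, 54) = (5 - 1/220*70² + (19/220)*70) + (8 - 7) = (5 - 1/220*4900 + 133/22) + 1 = (5 - 245/11 + 133/22) + 1 = -247/22 + 1 = -225/22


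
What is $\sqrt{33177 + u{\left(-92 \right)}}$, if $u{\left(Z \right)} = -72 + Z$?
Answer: $\sqrt{33013} \approx 181.69$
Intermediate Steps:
$\sqrt{33177 + u{\left(-92 \right)}} = \sqrt{33177 - 164} = \sqrt{33013}$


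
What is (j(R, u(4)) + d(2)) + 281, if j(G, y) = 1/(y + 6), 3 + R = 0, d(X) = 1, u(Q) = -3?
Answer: 847/3 ≈ 282.33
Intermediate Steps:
R = -3 (R = -3 + 0 = -3)
j(G, y) = 1/(6 + y)
(j(R, u(4)) + d(2)) + 281 = (1/(6 - 3) + 1) + 281 = (1/3 + 1) + 281 = (⅓ + 1) + 281 = 4/3 + 281 = 847/3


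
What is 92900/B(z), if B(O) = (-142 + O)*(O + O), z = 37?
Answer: -9290/777 ≈ -11.956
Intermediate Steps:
B(O) = 2*O*(-142 + O) (B(O) = (-142 + O)*(2*O) = 2*O*(-142 + O))
92900/B(z) = 92900/((2*37*(-142 + 37))) = 92900/((2*37*(-105))) = 92900/(-7770) = 92900*(-1/7770) = -9290/777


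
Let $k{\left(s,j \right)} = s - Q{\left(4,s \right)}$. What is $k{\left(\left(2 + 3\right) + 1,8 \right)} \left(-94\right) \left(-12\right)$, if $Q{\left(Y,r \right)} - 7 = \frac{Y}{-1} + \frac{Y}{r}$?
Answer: $2632$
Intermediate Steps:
$Q{\left(Y,r \right)} = 7 - Y + \frac{Y}{r}$ ($Q{\left(Y,r \right)} = 7 + \left(\frac{Y}{-1} + \frac{Y}{r}\right) = 7 + \left(Y \left(-1\right) + \frac{Y}{r}\right) = 7 - \left(Y - \frac{Y}{r}\right) = 7 - Y + \frac{Y}{r}$)
$k{\left(s,j \right)} = -3 + s - \frac{4}{s}$ ($k{\left(s,j \right)} = s - \left(7 - 4 + \frac{4}{s}\right) = s - \left(3 + \frac{4}{s}\right) = -3 + s - \frac{4}{s}$)
$k{\left(\left(2 + 3\right) + 1,8 \right)} \left(-94\right) \left(-12\right) = \left(-3 + \left(\left(2 + 3\right) + 1\right) - \frac{4}{\left(2 + 3\right) + 1}\right) \left(-94\right) \left(-12\right) = \left(-3 + \left(5 + 1\right) - \frac{4}{5 + 1}\right) \left(-94\right) \left(-12\right) = \left(-3 + 6 - \frac{4}{6}\right) \left(-94\right) \left(-12\right) = \left(-3 + 6 - \frac{2}{3}\right) \left(-94\right) \left(-12\right) = \frac{7}{3} \left(-94\right) \left(-12\right) = \left(- \frac{658}{3}\right) \left(-12\right) = 2632$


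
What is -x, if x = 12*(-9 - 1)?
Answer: 120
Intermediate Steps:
x = -120 (x = 12*(-10) = -120)
-x = -1*(-120) = 120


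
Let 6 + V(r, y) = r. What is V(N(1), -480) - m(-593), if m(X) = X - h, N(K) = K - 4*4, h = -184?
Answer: 388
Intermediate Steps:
N(K) = -16 + K (N(K) = K - 16 = -16 + K)
V(r, y) = -6 + r
m(X) = 184 + X (m(X) = X - 1*(-184) = X + 184 = 184 + X)
V(N(1), -480) - m(-593) = (-6 + (-16 + 1)) - (184 - 593) = (-6 - 15) - 1*(-409) = -21 + 409 = 388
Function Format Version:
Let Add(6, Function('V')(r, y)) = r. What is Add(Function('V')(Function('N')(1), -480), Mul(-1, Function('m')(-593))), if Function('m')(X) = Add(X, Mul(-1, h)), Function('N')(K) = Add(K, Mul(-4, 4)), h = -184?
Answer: 388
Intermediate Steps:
Function('N')(K) = Add(-16, K) (Function('N')(K) = Add(K, -16) = Add(-16, K))
Function('V')(r, y) = Add(-6, r)
Function('m')(X) = Add(184, X) (Function('m')(X) = Add(X, Mul(-1, -184)) = Add(X, 184) = Add(184, X))
Add(Function('V')(Function('N')(1), -480), Mul(-1, Function('m')(-593))) = Add(Add(-6, Add(-16, 1)), Mul(-1, Add(184, -593))) = Add(Add(-6, -15), Mul(-1, -409)) = Add(-21, 409) = 388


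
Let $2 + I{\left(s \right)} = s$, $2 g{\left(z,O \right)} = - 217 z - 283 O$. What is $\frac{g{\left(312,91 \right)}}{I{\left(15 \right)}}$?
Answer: $- \frac{7189}{2} \approx -3594.5$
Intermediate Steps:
$g{\left(z,O \right)} = - \frac{283 O}{2} - \frac{217 z}{2}$ ($g{\left(z,O \right)} = \frac{- 217 z - 283 O}{2} = \frac{- 283 O - 217 z}{2} = - \frac{283 O}{2} - \frac{217 z}{2}$)
$I{\left(s \right)} = -2 + s$
$\frac{g{\left(312,91 \right)}}{I{\left(15 \right)}} = \frac{\left(- \frac{283}{2}\right) 91 - 33852}{-2 + 15} = \frac{- \frac{25753}{2} - 33852}{13} = \left(- \frac{93457}{2}\right) \frac{1}{13} = - \frac{7189}{2}$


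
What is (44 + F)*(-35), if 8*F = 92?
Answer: -3885/2 ≈ -1942.5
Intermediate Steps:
F = 23/2 (F = (⅛)*92 = 23/2 ≈ 11.500)
(44 + F)*(-35) = (44 + 23/2)*(-35) = (111/2)*(-35) = -3885/2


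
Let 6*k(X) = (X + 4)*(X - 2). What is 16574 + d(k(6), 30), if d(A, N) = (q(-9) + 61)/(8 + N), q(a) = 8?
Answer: 629881/38 ≈ 16576.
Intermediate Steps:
k(X) = (-2 + X)*(4 + X)/6 (k(X) = ((X + 4)*(X - 2))/6 = ((4 + X)*(-2 + X))/6 = ((-2 + X)*(4 + X))/6 = (-2 + X)*(4 + X)/6)
d(A, N) = 69/(8 + N) (d(A, N) = (8 + 61)/(8 + N) = 69/(8 + N))
16574 + d(k(6), 30) = 16574 + 69/(8 + 30) = 16574 + 69/38 = 629881/38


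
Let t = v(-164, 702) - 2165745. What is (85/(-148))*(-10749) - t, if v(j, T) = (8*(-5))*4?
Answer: 321467605/148 ≈ 2.1721e+6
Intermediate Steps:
v(j, T) = -160 (v(j, T) = -40*4 = -160)
t = -2165905 (t = -160 - 2165745 = -2165905)
(85/(-148))*(-10749) - t = (85/(-148))*(-10749) - 1*(-2165905) = (85*(-1/148))*(-10749) + 2165905 = -85/148*(-10749) + 2165905 = 913665/148 + 2165905 = 321467605/148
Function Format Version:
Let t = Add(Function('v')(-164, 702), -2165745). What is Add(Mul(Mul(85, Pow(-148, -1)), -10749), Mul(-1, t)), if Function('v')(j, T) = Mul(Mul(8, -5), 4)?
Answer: Rational(321467605, 148) ≈ 2.1721e+6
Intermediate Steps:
Function('v')(j, T) = -160 (Function('v')(j, T) = Mul(-40, 4) = -160)
t = -2165905 (t = Add(-160, -2165745) = -2165905)
Add(Mul(Mul(85, Pow(-148, -1)), -10749), Mul(-1, t)) = Add(Mul(Mul(85, Pow(-148, -1)), -10749), Mul(-1, -2165905)) = Add(Mul(Mul(85, Rational(-1, 148)), -10749), 2165905) = Add(Mul(Rational(-85, 148), -10749), 2165905) = Add(Rational(913665, 148), 2165905) = Rational(321467605, 148)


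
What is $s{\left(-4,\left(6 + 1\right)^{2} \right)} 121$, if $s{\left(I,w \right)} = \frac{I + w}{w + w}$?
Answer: $\frac{5445}{98} \approx 55.561$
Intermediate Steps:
$s{\left(I,w \right)} = \frac{I + w}{2 w}$
$s{\left(-4,\left(6 + 1\right)^{2} \right)} 121 = \frac{-4 + \left(6 + 1\right)^{2}}{2 \left(6 + 1\right)^{2}} \cdot 121 = \frac{-4 + 7^{2}}{2 \cdot 7^{2}} \cdot 121 = \frac{-4 + 49}{2 \cdot 49} \cdot 121 = \frac{1}{2} \cdot \frac{1}{49} \cdot 45 \cdot 121 = \frac{45}{98} \cdot 121 = \frac{5445}{98}$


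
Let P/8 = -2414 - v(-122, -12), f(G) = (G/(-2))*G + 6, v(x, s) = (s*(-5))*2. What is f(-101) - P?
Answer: 30355/2 ≈ 15178.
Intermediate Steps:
v(x, s) = -10*s (v(x, s) = -5*s*2 = -10*s)
f(G) = 6 - G²/2 (f(G) = (G*(-½))*G + 6 = (-G/2)*G + 6 = -G²/2 + 6 = 6 - G²/2)
P = -20272 (P = 8*(-2414 - (-10)*(-12)) = 8*(-2414 - 1*120) = 8*(-2414 - 120) = 8*(-2534) = -20272)
f(-101) - P = (6 - ½*(-101)²) - 1*(-20272) = (6 - ½*10201) + 20272 = (6 - 10201/2) + 20272 = -10189/2 + 20272 = 30355/2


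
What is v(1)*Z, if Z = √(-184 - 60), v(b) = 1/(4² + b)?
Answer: 2*I*√61/17 ≈ 0.91885*I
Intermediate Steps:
v(b) = 1/(16 + b)
Z = 2*I*√61 (Z = √(-244) = 2*I*√61 ≈ 15.62*I)
v(1)*Z = (2*I*√61)/(16 + 1) = (2*I*√61)/17 = 2*I*√61/17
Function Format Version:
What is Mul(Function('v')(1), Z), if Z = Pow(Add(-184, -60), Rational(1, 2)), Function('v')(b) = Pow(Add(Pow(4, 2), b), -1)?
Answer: Mul(Rational(2, 17), I, Pow(61, Rational(1, 2))) ≈ Mul(0.91885, I)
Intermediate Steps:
Function('v')(b) = Pow(Add(16, b), -1)
Z = Mul(2, I, Pow(61, Rational(1, 2))) (Z = Pow(-244, Rational(1, 2)) = Mul(2, I, Pow(61, Rational(1, 2))) ≈ Mul(15.620, I))
Mul(Function('v')(1), Z) = Mul(Pow(Add(16, 1), -1), Mul(2, I, Pow(61, Rational(1, 2)))) = Mul(Pow(17, -1), Mul(2, I, Pow(61, Rational(1, 2)))) = Mul(Rational(1, 17), Mul(2, I, Pow(61, Rational(1, 2)))) = Mul(Rational(2, 17), I, Pow(61, Rational(1, 2)))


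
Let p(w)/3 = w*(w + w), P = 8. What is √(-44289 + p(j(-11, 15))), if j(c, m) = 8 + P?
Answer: I*√42753 ≈ 206.77*I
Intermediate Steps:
j(c, m) = 16 (j(c, m) = 8 + 8 = 16)
p(w) = 6*w² (p(w) = 3*(w*(w + w)) = 3*(w*(2*w)) = 3*(2*w²) = 6*w²)
√(-44289 + p(j(-11, 15))) = √(-44289 + 6*16²) = √(-44289 + 6*256) = √(-44289 + 1536) = √(-42753) = I*√42753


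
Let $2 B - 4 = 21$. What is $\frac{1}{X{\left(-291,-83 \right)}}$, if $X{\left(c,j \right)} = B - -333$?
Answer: $\frac{2}{691} \approx 0.0028944$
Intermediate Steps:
$B = \frac{25}{2}$ ($B = 2 + \frac{1}{2} \cdot 21 = 2 + \frac{21}{2} = \frac{25}{2} \approx 12.5$)
$X{\left(c,j \right)} = \frac{691}{2}$ ($X{\left(c,j \right)} = \frac{25}{2} - -333 = \frac{25}{2} + 333 = \frac{691}{2}$)
$\frac{1}{X{\left(-291,-83 \right)}} = \frac{1}{\frac{691}{2}} = \frac{2}{691}$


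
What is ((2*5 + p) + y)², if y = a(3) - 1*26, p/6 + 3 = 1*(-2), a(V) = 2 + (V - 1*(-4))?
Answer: 1369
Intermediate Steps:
a(V) = 6 + V (a(V) = 2 + (V + 4) = 2 + (4 + V) = 6 + V)
p = -30 (p = -18 + 6*(1*(-2)) = -18 + 6*(-2) = -18 - 12 = -30)
y = -17 (y = (6 + 3) - 1*26 = 9 - 26 = -17)
((2*5 + p) + y)² = ((2*5 - 30) - 17)² = ((10 - 30) - 17)² = (-20 - 17)² = (-37)² = 1369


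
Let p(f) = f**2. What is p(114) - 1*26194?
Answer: -13198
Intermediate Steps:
p(114) - 1*26194 = 114**2 - 1*26194 = 12996 - 26194 = -13198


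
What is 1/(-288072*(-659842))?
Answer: 1/190082004624 ≈ 5.2609e-12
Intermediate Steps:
1/(-288072*(-659842)) = -1/288072*(-1/659842) = 1/190082004624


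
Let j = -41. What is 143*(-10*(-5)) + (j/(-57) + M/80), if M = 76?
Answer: 8152903/1140 ≈ 7151.7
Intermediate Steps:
143*(-10*(-5)) + (j/(-57) + M/80) = 143*(-10*(-5)) + (-41/(-57) + 76/80) = 143*50 + (-41*(-1/57) + 76*(1/80)) = 7150 + (41/57 + 19/20) = 7150 + 1903/1140 = 8152903/1140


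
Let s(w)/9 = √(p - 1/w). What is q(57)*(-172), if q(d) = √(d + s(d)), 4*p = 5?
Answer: -86*√(82308 + 114*√16017)/19 ≈ -1407.8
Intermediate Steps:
p = 5/4 (p = (¼)*5 = 5/4 ≈ 1.2500)
s(w) = 9*√(5/4 - 1/w)
q(d) = √(d + 9*√(5 - 4/d)/2)
q(57)*(-172) = (√(4*57 + 18*√(5 - 4/57))/2)*(-172) = (√(228 + 18*√(5 - 4*1/57))/2)*(-172) = (√(228 + 18*√(5 - 4/57))/2)*(-172) = (√(228 + 18*√(281/57))/2)*(-172) = (√(228 + 18*(√16017/57))/2)*(-172) = (√(228 + 6*√16017/19)/2)*(-172) = -86*√(228 + 6*√16017/19)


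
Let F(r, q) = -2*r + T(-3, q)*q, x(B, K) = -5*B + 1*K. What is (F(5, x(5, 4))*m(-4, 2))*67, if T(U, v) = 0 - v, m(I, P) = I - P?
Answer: 181302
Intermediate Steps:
x(B, K) = K - 5*B (x(B, K) = -5*B + K = K - 5*B)
T(U, v) = -v
F(r, q) = -q² - 2*r (F(r, q) = -2*r + (-q)*q = -2*r - q² = -q² - 2*r)
(F(5, x(5, 4))*m(-4, 2))*67 = ((-(4 - 5*5)² - 2*5)*(-4 - 1*2))*67 = ((-(4 - 25)² - 10)*(-4 - 2))*67 = ((-1*(-21)² - 10)*(-6))*67 = ((-1*441 - 10)*(-6))*67 = ((-441 - 10)*(-6))*67 = -451*(-6)*67 = 2706*67 = 181302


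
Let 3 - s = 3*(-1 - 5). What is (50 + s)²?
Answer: 5041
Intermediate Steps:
s = 21 (s = 3 - 3*(-1 - 5) = 3 - 3*(-6) = 3 - 1*(-18) = 3 + 18 = 21)
(50 + s)² = (50 + 21)² = 71² = 5041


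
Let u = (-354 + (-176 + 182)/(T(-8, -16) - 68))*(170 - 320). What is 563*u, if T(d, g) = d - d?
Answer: 508346775/17 ≈ 2.9903e+7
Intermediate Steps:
T(d, g) = 0
u = 902925/17 (u = (-354 + (-176 + 182)/(0 - 68))*(170 - 320) = (-354 + 6/(-68))*(-150) = (-354 + 6*(-1/68))*(-150) = (-354 - 3/34)*(-150) = -12039/34*(-150) = 902925/17 ≈ 53113.)
563*u = 563*(902925/17) = 508346775/17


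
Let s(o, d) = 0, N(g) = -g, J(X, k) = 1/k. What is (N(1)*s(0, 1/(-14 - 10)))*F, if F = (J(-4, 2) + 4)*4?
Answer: 0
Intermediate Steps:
F = 18 (F = (1/2 + 4)*4 = (½ + 4)*4 = (9/2)*4 = 18)
(N(1)*s(0, 1/(-14 - 10)))*F = (-1*1*0)*18 = -1*0*18 = 0*18 = 0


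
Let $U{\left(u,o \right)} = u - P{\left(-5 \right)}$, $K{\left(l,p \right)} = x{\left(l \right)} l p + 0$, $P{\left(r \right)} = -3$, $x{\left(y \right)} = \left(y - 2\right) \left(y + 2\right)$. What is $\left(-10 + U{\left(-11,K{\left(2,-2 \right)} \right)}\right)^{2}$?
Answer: $324$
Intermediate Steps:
$x{\left(y \right)} = \left(-2 + y\right) \left(2 + y\right)$
$K{\left(l,p \right)} = l p \left(-4 + l^{2}\right)$ ($K{\left(l,p \right)} = \left(-4 + l^{2}\right) l p + 0 = l \left(-4 + l^{2}\right) p + 0 = l p \left(-4 + l^{2}\right) + 0 = l p \left(-4 + l^{2}\right)$)
$U{\left(u,o \right)} = 3 + u$ ($U{\left(u,o \right)} = u - -3 = u + 3 = 3 + u$)
$\left(-10 + U{\left(-11,K{\left(2,-2 \right)} \right)}\right)^{2} = \left(-10 + \left(3 - 11\right)\right)^{2} = \left(-10 - 8\right)^{2} = \left(-18\right)^{2} = 324$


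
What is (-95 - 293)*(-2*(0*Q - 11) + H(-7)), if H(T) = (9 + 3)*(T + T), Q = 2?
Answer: 56648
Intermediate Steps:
H(T) = 24*T (H(T) = 12*(2*T) = 24*T)
(-95 - 293)*(-2*(0*Q - 11) + H(-7)) = (-95 - 293)*(-2*(0*2 - 11) + 24*(-7)) = -388*(-2*(0 - 11) - 168) = -388*(-2*(-11) - 168) = -388*(22 - 168) = -388*(-146) = 56648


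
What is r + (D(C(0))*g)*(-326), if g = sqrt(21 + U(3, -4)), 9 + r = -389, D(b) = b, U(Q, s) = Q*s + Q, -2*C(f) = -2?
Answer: -398 - 652*sqrt(3) ≈ -1527.3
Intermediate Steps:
C(f) = 1 (C(f) = -1/2*(-2) = 1)
U(Q, s) = Q + Q*s
r = -398 (r = -9 - 389 = -398)
g = 2*sqrt(3) (g = sqrt(21 + 3*(1 - 4)) = sqrt(21 + 3*(-3)) = sqrt(21 - 9) = sqrt(12) = 2*sqrt(3) ≈ 3.4641)
r + (D(C(0))*g)*(-326) = -398 + (1*(2*sqrt(3)))*(-326) = -398 + (2*sqrt(3))*(-326) = -398 - 652*sqrt(3)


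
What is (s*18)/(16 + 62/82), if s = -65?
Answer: -15990/229 ≈ -69.825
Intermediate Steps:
(s*18)/(16 + 62/82) = (-65*18)/(16 + 62/82) = -1170/(16 + 62*(1/82)) = -1170/(16 + 31/41) = -1170/687/41 = -1170*41/687 = -15990/229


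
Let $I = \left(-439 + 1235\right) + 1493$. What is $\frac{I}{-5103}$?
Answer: $- \frac{109}{243} \approx -0.44856$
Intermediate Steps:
$I = 2289$ ($I = 796 + 1493 = 2289$)
$\frac{I}{-5103} = \frac{2289}{-5103} = 2289 \left(- \frac{1}{5103}\right) = - \frac{109}{243}$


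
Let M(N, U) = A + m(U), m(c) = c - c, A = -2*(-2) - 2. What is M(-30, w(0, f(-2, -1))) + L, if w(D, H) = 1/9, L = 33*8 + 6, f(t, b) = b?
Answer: 272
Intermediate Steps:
A = 2 (A = 4 - 2 = 2)
m(c) = 0
L = 270 (L = 264 + 6 = 270)
w(D, H) = ⅑
M(N, U) = 2 (M(N, U) = 2 + 0 = 2)
M(-30, w(0, f(-2, -1))) + L = 2 + 270 = 272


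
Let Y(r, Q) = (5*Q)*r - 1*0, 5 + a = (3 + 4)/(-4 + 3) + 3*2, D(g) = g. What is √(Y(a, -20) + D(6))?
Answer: √606 ≈ 24.617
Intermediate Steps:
a = -6 (a = -5 + ((3 + 4)/(-4 + 3) + 3*2) = -5 + (7/(-1) + 6) = -5 + (7*(-1) + 6) = -5 + (-7 + 6) = -5 - 1 = -6)
Y(r, Q) = 5*Q*r (Y(r, Q) = 5*Q*r + 0 = 5*Q*r)
√(Y(a, -20) + D(6)) = √(5*(-20)*(-6) + 6) = √(600 + 6) = √606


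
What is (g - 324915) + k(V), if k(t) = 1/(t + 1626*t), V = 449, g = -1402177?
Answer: -1261680429115/730523 ≈ -1.7271e+6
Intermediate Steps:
k(t) = 1/(1627*t)
(g - 324915) + k(V) = (-1402177 - 324915) + (1/1627)/449 = -1727092 + (1/1627)*(1/449) = -1727092 + 1/730523 = -1261680429115/730523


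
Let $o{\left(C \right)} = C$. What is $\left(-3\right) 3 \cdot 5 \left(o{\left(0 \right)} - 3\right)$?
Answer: $135$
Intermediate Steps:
$\left(-3\right) 3 \cdot 5 \left(o{\left(0 \right)} - 3\right) = \left(-3\right) 3 \cdot 5 \left(0 - 3\right) = \left(-9\right) 5 \left(-3\right) = \left(-45\right) \left(-3\right) = 135$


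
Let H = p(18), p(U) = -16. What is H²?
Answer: 256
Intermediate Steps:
H = -16
H² = (-16)² = 256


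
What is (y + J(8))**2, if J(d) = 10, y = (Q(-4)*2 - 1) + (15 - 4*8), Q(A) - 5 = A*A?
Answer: 1156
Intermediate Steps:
Q(A) = 5 + A**2 (Q(A) = 5 + A*A = 5 + A**2)
y = 24 (y = ((5 + (-4)**2)*2 - 1) + (15 - 4*8) = ((5 + 16)*2 - 1) + (15 - 32) = (21*2 - 1) - 17 = (42 - 1) - 17 = 41 - 17 = 24)
(y + J(8))**2 = (24 + 10)**2 = 34**2 = 1156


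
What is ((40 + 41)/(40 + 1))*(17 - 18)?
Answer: -81/41 ≈ -1.9756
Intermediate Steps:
((40 + 41)/(40 + 1))*(17 - 18) = (81/41)*(-1) = -81/41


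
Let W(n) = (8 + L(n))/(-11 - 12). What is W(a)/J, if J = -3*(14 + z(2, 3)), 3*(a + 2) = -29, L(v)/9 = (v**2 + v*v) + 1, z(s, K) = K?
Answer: 2467/1173 ≈ 2.1032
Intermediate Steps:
L(v) = 9 + 18*v**2 (L(v) = 9*((v**2 + v*v) + 1) = 9*((v**2 + v**2) + 1) = 9*(2*v**2 + 1) = 9*(1 + 2*v**2) = 9 + 18*v**2)
a = -35/3 (a = -2 + (1/3)*(-29) = -2 - 29/3 = -35/3 ≈ -11.667)
J = -51 (J = -3*(14 + 3) = -3*17 = -51)
W(n) = -17/23 - 18*n**2/23 (W(n) = (8 + (9 + 18*n**2))/(-11 - 12) = (17 + 18*n**2)/(-23) = (17 + 18*n**2)*(-1/23) = -17/23 - 18*n**2/23)
W(a)/J = (-17/23 - 18*(-35/3)**2/23)/(-51) = (-17/23 - 18/23*1225/9)*(-1/51) = (-17/23 - 2450/23)*(-1/51) = -2467/23*(-1/51) = 2467/1173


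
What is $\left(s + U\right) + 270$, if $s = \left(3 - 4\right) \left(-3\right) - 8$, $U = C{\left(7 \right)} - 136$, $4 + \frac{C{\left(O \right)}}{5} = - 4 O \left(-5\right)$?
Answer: $809$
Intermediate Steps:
$C{\left(O \right)} = -20 + 100 O$ ($C{\left(O \right)} = -20 + 5 - 4 O \left(-5\right) = -20 + 5 \cdot 20 O = -20 + 100 O$)
$U = 544$ ($U = \left(-20 + 100 \cdot 7\right) - 136 = \left(-20 + 700\right) - 136 = 680 - 136 = 544$)
$s = -5$ ($s = \left(-1\right) \left(-3\right) - 8 = 3 - 8 = -5$)
$\left(s + U\right) + 270 = \left(-5 + 544\right) + 270 = 539 + 270 = 809$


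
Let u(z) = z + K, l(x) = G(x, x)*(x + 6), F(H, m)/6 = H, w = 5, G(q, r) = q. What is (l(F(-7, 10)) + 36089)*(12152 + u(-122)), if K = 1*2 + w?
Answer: 452603237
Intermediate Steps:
F(H, m) = 6*H
K = 7 (K = 1*2 + 5 = 2 + 5 = 7)
l(x) = x*(6 + x) (l(x) = x*(x + 6) = x*(6 + x))
u(z) = 7 + z (u(z) = z + 7 = 7 + z)
(l(F(-7, 10)) + 36089)*(12152 + u(-122)) = ((6*(-7))*(6 + 6*(-7)) + 36089)*(12152 + (7 - 122)) = (-42*(6 - 42) + 36089)*(12152 - 115) = (-42*(-36) + 36089)*12037 = (1512 + 36089)*12037 = 37601*12037 = 452603237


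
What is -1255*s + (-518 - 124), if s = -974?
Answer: 1221728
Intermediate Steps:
-1255*s + (-518 - 124) = -1255*(-974) + (-518 - 124) = 1222370 - 642 = 1221728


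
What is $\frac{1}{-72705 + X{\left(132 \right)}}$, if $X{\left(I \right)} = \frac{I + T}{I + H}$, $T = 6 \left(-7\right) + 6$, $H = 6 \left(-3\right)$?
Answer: $- \frac{19}{1381379} \approx -1.3754 \cdot 10^{-5}$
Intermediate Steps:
$H = -18$
$T = -36$ ($T = -42 + 6 = -36$)
$X{\left(I \right)} = \frac{-36 + I}{-18 + I}$ ($X{\left(I \right)} = \frac{I - 36}{I - 18} = \frac{-36 + I}{-18 + I}$)
$\frac{1}{-72705 + X{\left(132 \right)}} = \frac{1}{-72705 + \frac{-36 + 132}{-18 + 132}} = \frac{1}{-72705 + \frac{1}{114} \cdot 96} = \frac{1}{-72705 + \frac{16}{19}} = \frac{1}{- \frac{1381379}{19}} = - \frac{19}{1381379}$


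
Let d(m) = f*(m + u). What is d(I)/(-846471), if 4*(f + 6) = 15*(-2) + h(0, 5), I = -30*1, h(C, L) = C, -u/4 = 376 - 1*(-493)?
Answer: -15777/282157 ≈ -0.055916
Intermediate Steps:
u = -3476 (u = -4*(376 - 1*(-493)) = -4*(376 + 493) = -4*869 = -3476)
I = -30
f = -27/2 (f = -6 + (15*(-2) + 0)/4 = -6 + (-30 + 0)/4 = -6 + (¼)*(-30) = -6 - 15/2 = -27/2 ≈ -13.500)
d(m) = 46926 - 27*m/2 (d(m) = -27*(m - 3476)/2 = -27*(-3476 + m)/2 = 46926 - 27*m/2)
d(I)/(-846471) = (46926 - 27/2*(-30))/(-846471) = (46926 + 405)*(-1/846471) = 47331*(-1/846471) = -15777/282157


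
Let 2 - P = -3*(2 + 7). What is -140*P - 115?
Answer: -4175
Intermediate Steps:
P = 29 (P = 2 - (-3)*(2 + 7) = 2 - (-3)*9 = 2 - 1*(-27) = 2 + 27 = 29)
-140*P - 115 = -140*29 - 115 = -4060 - 115 = -4175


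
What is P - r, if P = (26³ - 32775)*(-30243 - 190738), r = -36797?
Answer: 3358727016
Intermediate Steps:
P = 3358690219 (P = (17576 - 32775)*(-220981) = -15199*(-220981) = 3358690219)
P - r = 3358690219 - 1*(-36797) = 3358690219 + 36797 = 3358727016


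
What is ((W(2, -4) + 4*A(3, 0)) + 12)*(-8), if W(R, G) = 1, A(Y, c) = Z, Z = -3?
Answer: -8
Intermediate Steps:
A(Y, c) = -3
((W(2, -4) + 4*A(3, 0)) + 12)*(-8) = ((1 + 4*(-3)) + 12)*(-8) = ((1 - 12) + 12)*(-8) = (-11 + 12)*(-8) = 1*(-8) = -8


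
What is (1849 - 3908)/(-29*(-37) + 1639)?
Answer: -2059/2712 ≈ -0.75922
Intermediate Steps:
(1849 - 3908)/(-29*(-37) + 1639) = -2059/(1073 + 1639) = -2059/2712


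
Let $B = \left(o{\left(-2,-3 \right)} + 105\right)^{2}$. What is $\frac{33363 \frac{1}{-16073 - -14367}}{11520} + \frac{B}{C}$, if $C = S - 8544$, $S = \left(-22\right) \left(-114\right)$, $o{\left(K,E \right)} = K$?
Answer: $- \frac{5797259143}{3295173120} \approx -1.7593$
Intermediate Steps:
$B = 10609$ ($B = \left(-2 + 105\right)^{2} = 103^{2} = 10609$)
$S = 2508$
$C = -6036$ ($C = 2508 - 8544 = -6036$)
$\frac{33363 \frac{1}{-16073 - -14367}}{11520} + \frac{B}{C} = \frac{33363 \frac{1}{-16073 - -14367}}{11520} + \frac{10609}{-6036} = \frac{33363}{-16073 + 14367} \cdot \frac{1}{11520} + 10609 \left(- \frac{1}{6036}\right) = \frac{33363}{-1706} \cdot \frac{1}{11520} - \frac{10609}{6036} = 33363 \left(- \frac{1}{1706}\right) \frac{1}{11520} - \frac{10609}{6036} = \left(- \frac{33363}{1706}\right) \frac{1}{11520} - \frac{10609}{6036} = - \frac{3707}{2183680} - \frac{10609}{6036} = - \frac{5797259143}{3295173120}$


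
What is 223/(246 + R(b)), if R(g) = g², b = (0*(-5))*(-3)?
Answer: 223/246 ≈ 0.90650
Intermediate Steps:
b = 0 (b = 0*(-3) = 0)
223/(246 + R(b)) = 223/(246 + 0²) = 223/(246 + 0) = 223/246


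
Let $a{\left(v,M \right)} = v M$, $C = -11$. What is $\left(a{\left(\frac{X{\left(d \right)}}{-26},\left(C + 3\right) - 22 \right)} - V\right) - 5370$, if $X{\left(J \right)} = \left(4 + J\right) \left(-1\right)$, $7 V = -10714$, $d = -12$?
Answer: $- \frac{348548}{91} \approx -3830.2$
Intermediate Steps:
$V = - \frac{10714}{7}$ ($V = \frac{1}{7} \left(-10714\right) = - \frac{10714}{7} \approx -1530.6$)
$X{\left(J \right)} = -4 - J$
$a{\left(v,M \right)} = M v$
$\left(a{\left(\frac{X{\left(d \right)}}{-26},\left(C + 3\right) - 22 \right)} - V\right) - 5370 = \left(\left(\left(-11 + 3\right) - 22\right) \frac{-4 - -12}{-26} - - \frac{10714}{7}\right) - 5370 = \left(\left(-8 - 22\right) \left(-4 + 12\right) \left(- \frac{1}{26}\right) + \frac{10714}{7}\right) - 5370 = \left(- 30 \cdot 8 \left(- \frac{1}{26}\right) + \frac{10714}{7}\right) - 5370 = \left(\left(-30\right) \left(- \frac{4}{13}\right) + \frac{10714}{7}\right) - 5370 = \left(\frac{120}{13} + \frac{10714}{7}\right) - 5370 = \frac{140122}{91} - 5370 = - \frac{348548}{91}$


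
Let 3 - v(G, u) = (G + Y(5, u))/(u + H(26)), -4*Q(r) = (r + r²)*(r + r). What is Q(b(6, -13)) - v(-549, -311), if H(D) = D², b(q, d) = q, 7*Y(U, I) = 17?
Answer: -333421/2555 ≈ -130.50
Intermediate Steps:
Y(U, I) = 17/7 (Y(U, I) = (⅐)*17 = 17/7)
Q(r) = -r*(r + r²)/2 (Q(r) = -(r + r²)*(r + r)/4 = -(r + r²)*2*r/4 = -r*(r + r²)/2)
v(G, u) = 3 - (17/7 + G)/(676 + u) (v(G, u) = 3 - (G + 17/7)/(u + 26²) = 3 - (17/7 + G)/(u + 676) = 3 - (17/7 + G)/(676 + u))
Q(b(6, -13)) - v(-549, -311) = (½)*6²*(-1 - 1*6) - (14179/7 - 1*(-549) + 3*(-311))/(676 - 311) = (½)*36*(-1 - 6) - (14179/7 + 549 - 933)/365 = (½)*36*(-7) - 11491/(365*7) = -126 - 1*11491/2555 = -126 - 11491/2555 = -333421/2555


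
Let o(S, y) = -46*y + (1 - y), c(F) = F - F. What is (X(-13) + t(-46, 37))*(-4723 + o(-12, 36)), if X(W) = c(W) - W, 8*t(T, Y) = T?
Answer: -93003/2 ≈ -46502.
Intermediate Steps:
c(F) = 0
t(T, Y) = T/8
X(W) = -W (X(W) = 0 - W = -W)
o(S, y) = 1 - 47*y
(X(-13) + t(-46, 37))*(-4723 + o(-12, 36)) = (-1*(-13) + (⅛)*(-46))*(-4723 + (1 - 47*36)) = (13 - 23/4)*(-4723 + (1 - 1692)) = 29*(-4723 - 1691)/4 = (29/4)*(-6414) = -93003/2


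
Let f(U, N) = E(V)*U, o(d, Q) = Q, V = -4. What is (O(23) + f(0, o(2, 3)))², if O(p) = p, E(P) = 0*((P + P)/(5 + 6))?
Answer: 529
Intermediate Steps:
E(P) = 0 (E(P) = 0*((2*P)/11) = 0*((2*P)*(1/11)) = 0*(2*P/11) = 0)
f(U, N) = 0 (f(U, N) = 0*U = 0)
(O(23) + f(0, o(2, 3)))² = (23 + 0)² = 23² = 529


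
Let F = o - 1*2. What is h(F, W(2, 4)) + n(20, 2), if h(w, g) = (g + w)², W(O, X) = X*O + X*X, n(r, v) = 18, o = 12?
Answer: 1174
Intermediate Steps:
W(O, X) = X² + O*X (W(O, X) = O*X + X² = X² + O*X)
F = 10 (F = 12 - 1*2 = 12 - 2 = 10)
h(F, W(2, 4)) + n(20, 2) = (4*(2 + 4) + 10)² + 18 = (4*6 + 10)² + 18 = (24 + 10)² + 18 = 34² + 18 = 1156 + 18 = 1174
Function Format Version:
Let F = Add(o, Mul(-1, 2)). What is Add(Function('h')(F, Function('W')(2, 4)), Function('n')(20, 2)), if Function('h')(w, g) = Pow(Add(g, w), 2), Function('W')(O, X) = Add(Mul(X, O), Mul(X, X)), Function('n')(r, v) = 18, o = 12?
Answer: 1174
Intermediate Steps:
Function('W')(O, X) = Add(Pow(X, 2), Mul(O, X)) (Function('W')(O, X) = Add(Mul(O, X), Pow(X, 2)) = Add(Pow(X, 2), Mul(O, X)))
F = 10 (F = Add(12, Mul(-1, 2)) = Add(12, -2) = 10)
Add(Function('h')(F, Function('W')(2, 4)), Function('n')(20, 2)) = Add(Pow(Add(Mul(4, Add(2, 4)), 10), 2), 18) = Add(Pow(Add(Mul(4, 6), 10), 2), 18) = Add(Pow(Add(24, 10), 2), 18) = Add(Pow(34, 2), 18) = Add(1156, 18) = 1174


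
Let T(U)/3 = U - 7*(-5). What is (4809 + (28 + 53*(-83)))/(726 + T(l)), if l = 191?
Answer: 73/234 ≈ 0.31197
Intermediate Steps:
T(U) = 105 + 3*U (T(U) = 3*(U - 7*(-5)) = 3*(U + 35) = 3*(35 + U) = 105 + 3*U)
(4809 + (28 + 53*(-83)))/(726 + T(l)) = (4809 + (28 + 53*(-83)))/(726 + (105 + 3*191)) = (4809 + (28 - 4399))/(726 + (105 + 573)) = (4809 - 4371)/(726 + 678) = 438/1404 = 438*(1/1404) = 73/234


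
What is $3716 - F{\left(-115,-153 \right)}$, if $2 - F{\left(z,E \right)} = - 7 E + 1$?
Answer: $4786$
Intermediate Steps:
$F{\left(z,E \right)} = 1 + 7 E$ ($F{\left(z,E \right)} = 2 - \left(- 7 E + 1\right) = 2 - \left(1 - 7 E\right) = 2 + \left(-1 + 7 E\right) = 1 + 7 E$)
$3716 - F{\left(-115,-153 \right)} = 3716 - \left(1 + 7 \left(-153\right)\right) = 3716 - \left(1 - 1071\right) = 3716 - -1070 = 3716 + 1070 = 4786$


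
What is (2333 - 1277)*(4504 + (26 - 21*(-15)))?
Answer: 5116320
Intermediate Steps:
(2333 - 1277)*(4504 + (26 - 21*(-15))) = 1056*(4504 + (26 + 315)) = 1056*(4504 + 341) = 1056*4845 = 5116320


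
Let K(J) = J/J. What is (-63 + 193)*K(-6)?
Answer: 130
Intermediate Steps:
K(J) = 1
(-63 + 193)*K(-6) = (-63 + 193)*1 = 130*1 = 130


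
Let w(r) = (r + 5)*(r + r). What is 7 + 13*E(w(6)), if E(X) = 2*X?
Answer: 3439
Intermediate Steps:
w(r) = 2*r*(5 + r) (w(r) = (5 + r)*(2*r) = 2*r*(5 + r))
7 + 13*E(w(6)) = 7 + 13*(2*(2*6*(5 + 6))) = 7 + 13*(2*(2*6*11)) = 7 + 13*(2*132) = 7 + 13*264 = 7 + 3432 = 3439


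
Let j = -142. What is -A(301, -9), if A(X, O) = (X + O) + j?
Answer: -150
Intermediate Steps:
A(X, O) = -142 + O + X (A(X, O) = (X + O) - 142 = (O + X) - 142 = -142 + O + X)
-A(301, -9) = -(-142 - 9 + 301) = -1*150 = -150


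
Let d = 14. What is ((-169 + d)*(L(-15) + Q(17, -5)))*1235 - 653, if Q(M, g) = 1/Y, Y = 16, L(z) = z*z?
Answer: -689331873/16 ≈ -4.3083e+7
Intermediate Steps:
L(z) = z²
Q(M, g) = 1/16
((-169 + d)*(L(-15) + Q(17, -5)))*1235 - 653 = ((-169 + 14)*((-15)² + 1/16))*1235 - 653 = -155*(225 + 1/16)*1235 - 653 = -155*3601/16*1235 - 653 = -558155/16*1235 - 653 = -689321425/16 - 653 = -689331873/16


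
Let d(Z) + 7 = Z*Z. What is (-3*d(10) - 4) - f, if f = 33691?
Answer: -33974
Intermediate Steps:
d(Z) = -7 + Z² (d(Z) = -7 + Z*Z = -7 + Z²)
(-3*d(10) - 4) - f = (-3*(-7 + 10²) - 4) - 1*33691 = (-3*(-7 + 100) - 4) - 33691 = (-3*93 - 4) - 33691 = (-279 - 4) - 33691 = -283 - 33691 = -33974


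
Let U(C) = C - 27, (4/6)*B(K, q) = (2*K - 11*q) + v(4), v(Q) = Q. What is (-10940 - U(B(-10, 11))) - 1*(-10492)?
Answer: -431/2 ≈ -215.50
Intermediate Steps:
B(K, q) = 6 + 3*K - 33*q/2 (B(K, q) = 3*((2*K - 11*q) + 4)/2 = 3*((-11*q + 2*K) + 4)/2 = 3*(4 - 11*q + 2*K)/2 = 6 + 3*K - 33*q/2)
U(C) = -27 + C
(-10940 - U(B(-10, 11))) - 1*(-10492) = (-10940 - (-27 + (6 + 3*(-10) - 33/2*11))) - 1*(-10492) = (-10940 - (-27 + (6 - 30 - 363/2))) + 10492 = (-10940 - (-27 - 411/2)) + 10492 = (-10940 - 1*(-465/2)) + 10492 = (-10940 + 465/2) + 10492 = -21415/2 + 10492 = -431/2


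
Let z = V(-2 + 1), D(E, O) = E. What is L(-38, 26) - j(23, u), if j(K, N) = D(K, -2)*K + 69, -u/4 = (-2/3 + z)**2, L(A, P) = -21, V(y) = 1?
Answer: -619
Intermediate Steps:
z = 1
u = -4/9 (u = -4*(-2/3 + 1)**2 = -4*(1/3)**2 = -4*1/9 = -4/9 ≈ -0.44444)
j(K, N) = 69 + K**2 (j(K, N) = K*K + 69 = K**2 + 69 = 69 + K**2)
L(-38, 26) - j(23, u) = -21 - (69 + 23**2) = -21 - (69 + 529) = -21 - 1*598 = -21 - 598 = -619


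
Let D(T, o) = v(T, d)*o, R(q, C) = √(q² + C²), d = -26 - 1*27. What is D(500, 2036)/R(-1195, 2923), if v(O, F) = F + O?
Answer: 455046*√9971954/4985977 ≈ 288.20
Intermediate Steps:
d = -53 (d = -26 - 27 = -53)
R(q, C) = √(C² + q²)
D(T, o) = o*(-53 + T) (D(T, o) = (-53 + T)*o = o*(-53 + T))
D(500, 2036)/R(-1195, 2923) = (2036*(-53 + 500))/(√(2923² + (-1195)²)) = (2036*447)/(√(8543929 + 1428025)) = 910092/(√9971954) = 910092*(√9971954/9971954) = 455046*√9971954/4985977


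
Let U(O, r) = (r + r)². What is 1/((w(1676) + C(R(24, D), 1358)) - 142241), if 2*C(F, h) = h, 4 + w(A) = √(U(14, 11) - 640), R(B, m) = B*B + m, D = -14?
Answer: -70783/10020466256 - I*√39/10020466256 ≈ -7.0638e-6 - 6.2322e-10*I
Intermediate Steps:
U(O, r) = 4*r² (U(O, r) = (2*r)² = 4*r²)
R(B, m) = m + B² (R(B, m) = B² + m = m + B²)
w(A) = -4 + 2*I*√39 (w(A) = -4 + √(4*11² - 640) = -4 + √(4*121 - 640) = -4 + √(484 - 640) = -4 + √(-156) = -4 + 2*I*√39)
C(F, h) = h/2
1/((w(1676) + C(R(24, D), 1358)) - 142241) = 1/(((-4 + 2*I*√39) + (½)*1358) - 142241) = 1/(((-4 + 2*I*√39) + 679) - 142241) = 1/((675 + 2*I*√39) - 142241) = 1/(-141566 + 2*I*√39)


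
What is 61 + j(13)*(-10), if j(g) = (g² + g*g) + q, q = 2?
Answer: -3339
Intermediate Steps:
j(g) = 2 + 2*g² (j(g) = (g² + g*g) + 2 = (g² + g²) + 2 = 2*g² + 2 = 2 + 2*g²)
61 + j(13)*(-10) = 61 + (2 + 2*13²)*(-10) = 61 + (2 + 2*169)*(-10) = 61 + (2 + 338)*(-10) = 61 + 340*(-10) = 61 - 3400 = -3339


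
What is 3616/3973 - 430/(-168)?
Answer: 1157939/333732 ≈ 3.4697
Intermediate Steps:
3616/3973 - 430/(-168) = 3616*(1/3973) - 430*(-1/168) = 3616/3973 + 215/84 = 1157939/333732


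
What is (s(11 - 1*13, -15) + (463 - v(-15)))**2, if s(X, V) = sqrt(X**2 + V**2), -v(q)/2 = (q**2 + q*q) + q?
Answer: (1333 + sqrt(229))**2 ≈ 1.8175e+6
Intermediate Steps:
v(q) = -4*q**2 - 2*q (v(q) = -2*((q**2 + q*q) + q) = -2*((q**2 + q**2) + q) = -2*(2*q**2 + q) = -2*(q + 2*q**2) = -4*q**2 - 2*q)
s(X, V) = sqrt(V**2 + X**2)
(s(11 - 1*13, -15) + (463 - v(-15)))**2 = (sqrt((-15)**2 + (11 - 1*13)**2) + (463 - (-2)*(-15)*(1 + 2*(-15))))**2 = (sqrt(225 + (11 - 13)**2) + (463 - (-2)*(-15)*(1 - 30)))**2 = (sqrt(225 + (-2)**2) + (463 - (-2)*(-15)*(-29)))**2 = (sqrt(225 + 4) + (463 - 1*(-870)))**2 = (sqrt(229) + (463 + 870))**2 = (sqrt(229) + 1333)**2 = (1333 + sqrt(229))**2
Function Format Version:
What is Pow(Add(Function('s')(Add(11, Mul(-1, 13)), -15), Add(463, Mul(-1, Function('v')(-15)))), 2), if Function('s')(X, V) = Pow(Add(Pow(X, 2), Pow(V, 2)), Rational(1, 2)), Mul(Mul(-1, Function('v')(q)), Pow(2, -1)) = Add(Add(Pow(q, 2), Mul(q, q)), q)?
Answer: Pow(Add(1333, Pow(229, Rational(1, 2))), 2) ≈ 1.8175e+6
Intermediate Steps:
Function('v')(q) = Add(Mul(-4, Pow(q, 2)), Mul(-2, q)) (Function('v')(q) = Mul(-2, Add(Add(Pow(q, 2), Mul(q, q)), q)) = Mul(-2, Add(Add(Pow(q, 2), Pow(q, 2)), q)) = Mul(-2, Add(Mul(2, Pow(q, 2)), q)) = Mul(-2, Add(q, Mul(2, Pow(q, 2)))) = Add(Mul(-4, Pow(q, 2)), Mul(-2, q)))
Function('s')(X, V) = Pow(Add(Pow(V, 2), Pow(X, 2)), Rational(1, 2))
Pow(Add(Function('s')(Add(11, Mul(-1, 13)), -15), Add(463, Mul(-1, Function('v')(-15)))), 2) = Pow(Add(Pow(Add(Pow(-15, 2), Pow(Add(11, Mul(-1, 13)), 2)), Rational(1, 2)), Add(463, Mul(-1, Mul(-2, -15, Add(1, Mul(2, -15)))))), 2) = Pow(Add(Pow(Add(225, Pow(Add(11, -13), 2)), Rational(1, 2)), Add(463, Mul(-1, Mul(-2, -15, Add(1, -30))))), 2) = Pow(Add(Pow(Add(225, Pow(-2, 2)), Rational(1, 2)), Add(463, Mul(-1, Mul(-2, -15, -29)))), 2) = Pow(Add(Pow(Add(225, 4), Rational(1, 2)), Add(463, Mul(-1, -870))), 2) = Pow(Add(Pow(229, Rational(1, 2)), Add(463, 870)), 2) = Pow(Add(Pow(229, Rational(1, 2)), 1333), 2) = Pow(Add(1333, Pow(229, Rational(1, 2))), 2)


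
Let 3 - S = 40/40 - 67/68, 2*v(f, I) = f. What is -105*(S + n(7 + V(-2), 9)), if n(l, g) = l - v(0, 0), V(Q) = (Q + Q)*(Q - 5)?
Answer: -271215/68 ≈ -3988.5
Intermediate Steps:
V(Q) = 2*Q*(-5 + Q) (V(Q) = (2*Q)*(-5 + Q) = 2*Q*(-5 + Q))
v(f, I) = f/2
n(l, g) = l (n(l, g) = l - 0/2 = l - 1*0 = l + 0 = l)
S = 203/68 (S = 3 - (40/40 - 67/68) = 3 - (40*(1/40) - 67*1/68) = 3 - (1 - 67/68) = 3 - 1*1/68 = 3 - 1/68 = 203/68 ≈ 2.9853)
-105*(S + n(7 + V(-2), 9)) = -105*(203/68 + (7 + 2*(-2)*(-5 - 2))) = -105*(203/68 + (7 + 2*(-2)*(-7))) = -105*(203/68 + (7 + 28)) = -105*(203/68 + 35) = -105*2583/68 = -271215/68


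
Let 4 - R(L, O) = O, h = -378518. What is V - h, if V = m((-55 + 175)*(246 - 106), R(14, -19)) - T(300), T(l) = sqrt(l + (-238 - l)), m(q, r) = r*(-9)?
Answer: 378311 - I*sqrt(238) ≈ 3.7831e+5 - 15.427*I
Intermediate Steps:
R(L, O) = 4 - O
m(q, r) = -9*r
T(l) = I*sqrt(238) (T(l) = sqrt(-238) = I*sqrt(238))
V = -207 - I*sqrt(238) (V = -9*(4 - 1*(-19)) - I*sqrt(238) = -9*(4 + 19) - I*sqrt(238) = -9*23 - I*sqrt(238) = -207 - I*sqrt(238) ≈ -207.0 - 15.427*I)
V - h = (-207 - I*sqrt(238)) - 1*(-378518) = (-207 - I*sqrt(238)) + 378518 = 378311 - I*sqrt(238)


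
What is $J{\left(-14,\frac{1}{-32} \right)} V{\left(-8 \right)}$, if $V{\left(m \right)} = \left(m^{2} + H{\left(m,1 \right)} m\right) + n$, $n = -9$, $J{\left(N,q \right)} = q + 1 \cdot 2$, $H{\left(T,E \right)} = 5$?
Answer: $\frac{945}{32} \approx 29.531$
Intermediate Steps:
$J{\left(N,q \right)} = 2 + q$ ($J{\left(N,q \right)} = q + 2 = 2 + q$)
$V{\left(m \right)} = -9 + m^{2} + 5 m$ ($V{\left(m \right)} = \left(m^{2} + 5 m\right) - 9 = -9 + m^{2} + 5 m$)
$J{\left(-14,\frac{1}{-32} \right)} V{\left(-8 \right)} = \left(2 + \frac{1}{-32}\right) \left(-9 + \left(-8\right)^{2} + 5 \left(-8\right)\right) = \left(2 - \frac{1}{32}\right) \left(-9 + 64 - 40\right) = \frac{63}{32} \cdot 15 = \frac{945}{32}$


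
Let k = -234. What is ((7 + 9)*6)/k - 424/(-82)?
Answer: 7612/1599 ≈ 4.7605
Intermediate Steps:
((7 + 9)*6)/k - 424/(-82) = ((7 + 9)*6)/(-234) - 424/(-82) = (16*6)*(-1/234) - 424*(-1/82) = 96*(-1/234) + 212/41 = -16/39 + 212/41 = 7612/1599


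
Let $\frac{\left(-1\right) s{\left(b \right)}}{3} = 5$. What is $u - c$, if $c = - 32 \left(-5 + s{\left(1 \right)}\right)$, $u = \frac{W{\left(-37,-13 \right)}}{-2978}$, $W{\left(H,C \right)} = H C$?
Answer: $- \frac{1906401}{2978} \approx -640.16$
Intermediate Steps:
$W{\left(H,C \right)} = C H$
$s{\left(b \right)} = -15$ ($s{\left(b \right)} = \left(-3\right) 5 = -15$)
$u = - \frac{481}{2978}$ ($u = \frac{\left(-13\right) \left(-37\right)}{-2978} = 481 \left(- \frac{1}{2978}\right) = - \frac{481}{2978} \approx -0.16152$)
$c = 640$ ($c = - 32 \left(-5 - 15\right) = \left(-32\right) \left(-20\right) = 640$)
$u - c = - \frac{481}{2978} - 640 = - \frac{1906401}{2978}$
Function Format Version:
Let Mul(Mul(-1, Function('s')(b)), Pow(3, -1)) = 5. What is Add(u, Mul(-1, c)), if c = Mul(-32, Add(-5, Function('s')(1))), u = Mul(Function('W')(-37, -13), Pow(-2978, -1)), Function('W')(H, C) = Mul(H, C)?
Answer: Rational(-1906401, 2978) ≈ -640.16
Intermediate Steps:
Function('W')(H, C) = Mul(C, H)
Function('s')(b) = -15 (Function('s')(b) = Mul(-3, 5) = -15)
u = Rational(-481, 2978) (u = Mul(Mul(-13, -37), Pow(-2978, -1)) = Mul(481, Rational(-1, 2978)) = Rational(-481, 2978) ≈ -0.16152)
c = 640 (c = Mul(-32, Add(-5, -15)) = Mul(-32, -20) = 640)
Add(u, Mul(-1, c)) = Add(Rational(-481, 2978), Mul(-1, 640)) = Add(Rational(-481, 2978), -640) = Rational(-1906401, 2978)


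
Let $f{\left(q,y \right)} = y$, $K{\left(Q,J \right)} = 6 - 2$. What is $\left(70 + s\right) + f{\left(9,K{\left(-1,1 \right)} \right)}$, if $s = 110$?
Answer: $184$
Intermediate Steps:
$K{\left(Q,J \right)} = 4$ ($K{\left(Q,J \right)} = 6 - 2 = 4$)
$\left(70 + s\right) + f{\left(9,K{\left(-1,1 \right)} \right)} = \left(70 + 110\right) + 4 = 180 + 4 = 184$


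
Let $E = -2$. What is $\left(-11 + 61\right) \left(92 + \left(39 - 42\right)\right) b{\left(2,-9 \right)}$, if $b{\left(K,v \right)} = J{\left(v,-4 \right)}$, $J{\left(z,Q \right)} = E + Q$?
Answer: $-26700$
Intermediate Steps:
$J{\left(z,Q \right)} = -2 + Q$
$b{\left(K,v \right)} = -6$ ($b{\left(K,v \right)} = -2 - 4 = -6$)
$\left(-11 + 61\right) \left(92 + \left(39 - 42\right)\right) b{\left(2,-9 \right)} = \left(-11 + 61\right) \left(92 + \left(39 - 42\right)\right) \left(-6\right) = 50 \left(92 + \left(39 - 42\right)\right) \left(-6\right) = 50 \left(92 - 3\right) \left(-6\right) = 50 \cdot 89 \left(-6\right) = 4450 \left(-6\right) = -26700$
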